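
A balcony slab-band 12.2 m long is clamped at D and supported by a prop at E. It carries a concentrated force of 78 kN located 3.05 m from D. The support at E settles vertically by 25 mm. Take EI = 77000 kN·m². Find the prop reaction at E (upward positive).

Choose R_E as the redundant. The primary structure is the cantilever fixed at D.
Deflection at E on the released cantilever, summing each load's contribution:
  point load 78 at a = 3.05: Pa²(3L − a)/(6EI) = 4057/EI
Tip deflection under a unit load at E: L³/(3EI) = 605.3/EI.
With EI = 77000 kN·m²: δ_0 = 0.052692 m and δ_{EE} = 0.007861 m/kN.
Compatibility — the beam at E must follow the support down by 0.025 m: δ_0 − R_E·δ_{EE} = 0.025, so R_E = (0.052692 − 0.025)/0.007861 = 3.523 kN.

R_E = 3.523 kN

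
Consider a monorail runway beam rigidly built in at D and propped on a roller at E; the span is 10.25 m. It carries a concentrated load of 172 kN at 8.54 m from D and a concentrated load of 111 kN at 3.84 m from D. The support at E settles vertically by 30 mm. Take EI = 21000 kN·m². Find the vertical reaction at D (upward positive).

R_D = 134.9 kN

Take the reaction at E as the redundant and release it; the primary structure is a cantilever fixed at D.
Primary-structure tip deflection at E by superposition:
  point load 172 at a = 8.54: Pa²(3L − a)/(6EI) = 46435/EI
  point load 111 at a = 3.84: Pa²(3L − a)/(6EI) = 7341/EI
  δ_0 = 53775/EI
Flexibility coefficient — unit upward force at E: δ_{EE} = L³/(3EI) = 359/EI.
With EI = 21000 kN·m²: δ_0 = 2.5607 m and δ_{EE} = 0.017094 m/kN.
Compatibility — the beam at E must follow the support down by 0.03 m: δ_0 − R_E·δ_{EE} = 0.03, so R_E = (2.5607 − 0.03)/0.017094 = 148.1 kN.
Vertical equilibrium: R_D = ΣP − R_E = 283 − 148.1 = 134.9 kN.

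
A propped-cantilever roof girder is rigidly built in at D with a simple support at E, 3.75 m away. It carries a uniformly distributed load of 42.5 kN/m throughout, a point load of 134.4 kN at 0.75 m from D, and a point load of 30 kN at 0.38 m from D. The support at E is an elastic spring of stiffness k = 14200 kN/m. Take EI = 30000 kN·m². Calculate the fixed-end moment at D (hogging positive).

Release the roller at E. Primary structure: cantilever fixed at D.
Primary-structure tip deflection at E by superposition:
  UDL 42.5: wL⁴/(8EI) = 1051/EI
  point load 134.4 at a = 0.75: Pa²(3L − a)/(6EI) = 132.3/EI
  point load 30 at a = 0.38: Pa²(3L − a)/(6EI) = 7.848/EI
  δ_0 = 1191/EI
Tip deflection under a unit load at E: L³/(3EI) = 17.58/EI.
With EI = 30000 kN·m²: δ_0 = 0.039691 m and δ_{EE} = 0.000586 m/kN.
Compatibility — the spring shortens by R_E/k under the reaction it provides: δ_0 − R_E·δ_{EE} = R_E/k. With 1/k = 0.00007 m/kN, R_E = δ_0 / (δ_{EE} + 1/k) = 0.039691 / (0.000586 + 0.00007) = 60.47 kN.
Moment equilibrium about D: M_D = Σ(load moments about D) − R_E·L = 411 − 60.47×3.75 = 184.3 kN·m.

M_D = 184.3 kN·m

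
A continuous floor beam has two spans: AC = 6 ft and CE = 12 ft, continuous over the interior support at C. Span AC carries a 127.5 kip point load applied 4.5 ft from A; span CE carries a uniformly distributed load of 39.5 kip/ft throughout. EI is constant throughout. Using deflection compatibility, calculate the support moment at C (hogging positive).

Insert a hinge at C; M_C is the redundant, and each span becomes simply supported.
End slopes at the hinge C, treating each span as simply supported:
  span AC: point load 127.5 at a = 4.5: Pab(L + a)/(6LEI) = 251/EI
  span CE: UDL 39.5: wL³/(24EI) = 2844/EI
  relative rotation θ_0 = (251 + 2844)/EI = 3095/EI
A unit hogging moment at C produces rotation L₁/(3EI) + L₂/(3EI) = 6/EI.
Slope continuity at C: θ_0 = M_C·6/EI, so M_C = 3095/6 = 515.8 kip·ft (hogging).

M_C = 515.8 kip·ft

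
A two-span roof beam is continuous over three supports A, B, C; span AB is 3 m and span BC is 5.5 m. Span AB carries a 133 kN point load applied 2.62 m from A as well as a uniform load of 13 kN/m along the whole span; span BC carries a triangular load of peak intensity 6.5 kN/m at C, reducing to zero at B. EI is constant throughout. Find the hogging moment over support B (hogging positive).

M_B = 27.17 kN·m

Insert a hinge at B; M_B is the redundant, and each span becomes simply supported.
Discontinuity in slope at B on the released structure — sum the simple-span end rotations:
  span AB: point load 133 at a = 2.62: Pab(L + a)/(6LEI) = 41.34/EI
  span AB: UDL 13: wL³/(24EI) = 14.62/EI
  span BC: triangular load, peak 6.5: 7w₀L³/(360EI) = 21.03/EI
  relative rotation θ_0 = (55.97 + 21.03)/EI = 77/EI
A unit hogging moment at B produces rotation L₁/(3EI) + L₂/(3EI) = 2.833/EI.
Slope continuity at B: θ_0 = M_B·2.833/EI, so M_B = 77/2.833 = 27.17 kN·m (hogging).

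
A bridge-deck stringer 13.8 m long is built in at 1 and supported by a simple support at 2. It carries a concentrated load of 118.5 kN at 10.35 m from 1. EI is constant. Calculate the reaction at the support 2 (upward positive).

Release the roller at 2. Primary structure: cantilever fixed at 1.
Free-end deflection of the primary structure under the applied loading (downward +):
  point load 118.5 at a = 10.35: Pa²(3L − a)/(6EI) = 65692/EI
Tip deflection under a unit load at 2: L³/(3EI) = 876/EI.
Compatibility at 2: δ_0 − R_2·δ_{22} = 0, so R_2 = 65692/876 = 74.99 kN.

R_2 = 74.99 kN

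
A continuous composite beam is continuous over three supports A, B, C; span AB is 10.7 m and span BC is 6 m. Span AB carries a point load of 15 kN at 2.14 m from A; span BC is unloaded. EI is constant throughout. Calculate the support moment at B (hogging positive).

Insert a hinge at B; M_B is the redundant, and each span becomes simply supported.
Discontinuity in slope at B on the released structure — sum the simple-span end rotations:
  span AB: point load 15 at a = 2.14: Pab(L + a)/(6LEI) = 54.96/EI
  relative rotation θ_0 = (54.96 + 0)/EI = 54.96/EI
A unit hogging moment at B produces rotation L₁/(3EI) + L₂/(3EI) = 5.567/EI.
Compatibility: M_B·(L₁+L₂)/(3EI) = θ_0, giving M_B = 9.872 kN·m (hogging).

M_B = 9.872 kN·m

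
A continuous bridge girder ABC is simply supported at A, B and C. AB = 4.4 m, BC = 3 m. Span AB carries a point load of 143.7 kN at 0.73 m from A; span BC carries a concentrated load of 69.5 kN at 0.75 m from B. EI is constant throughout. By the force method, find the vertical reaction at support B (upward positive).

Insert a hinge at B; M_B is the redundant, and each span becomes simply supported.
Rotations at B on the released spans (each span's end-slope, ×1/EI):
  span AB: point load 143.7 at a = 0.73: Pab(L + a)/(6LEI) = 74.81/EI
  span BC: point load 69.5 at a = 0.75: Pab(L + b)/(6LEI) = 34.21/EI
  relative rotation θ_0 = (74.81 + 34.21)/EI = 109/EI
A unit hogging moment at B produces rotation L₁/(3EI) + L₂/(3EI) = 2.467/EI.
Compatibility: M_B·(L₁+L₂)/(3EI) = θ_0, giving M_B = 44.2 kN·m (hogging).
Span AB, ΣM about A with M_B applied at B: R_B^{AB}·4.4 = 104.9 + 44.2, so R_B^{AB} = 33.89 kN and R_A = 143.7 − 33.89 = 109.8 kN.
Span BC, ΣM about C: R_B^{BC}·3 = 156.4 + 44.2, so R_B^{BC} = 66.86 kN and R_C = 69.5 − 66.86 = 2.643 kN.
R_B = 33.89 + 66.86 = 100.7 kN.

R_B = 100.7 kN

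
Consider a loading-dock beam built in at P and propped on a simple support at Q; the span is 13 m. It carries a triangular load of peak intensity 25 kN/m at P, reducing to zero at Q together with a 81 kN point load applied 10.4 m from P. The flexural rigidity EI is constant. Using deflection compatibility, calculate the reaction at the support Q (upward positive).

Choose R_Q as the redundant. The primary structure is the cantilever fixed at P.
Downward deflection at the released point Q due to the loads:
  triangular load, peak 25 at the fixed end: w₀L⁴/(30EI) = 23801/EI
  point load 81 at a = 10.4: Pa²(3L − a)/(6EI) = 41761/EI
  δ_0 = 65561/EI
Flexibility coefficient — unit upward force at Q: δ_{QQ} = L³/(3EI) = 732.3/EI.
The prop prevents deflection at Q: R_Q = δ_0/δ_{QQ} = 65561/732.3 = 89.52 kN.

R_Q = 89.52 kN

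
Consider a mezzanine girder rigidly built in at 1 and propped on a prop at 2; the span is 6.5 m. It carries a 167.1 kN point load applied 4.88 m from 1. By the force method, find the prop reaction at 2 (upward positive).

R_2 = 105.9 kN

Take the reaction at 2 as the redundant and release it; the primary structure is a cantilever fixed at 1.
Downward deflection at the released point 2 due to the loads:
  point load 167.1 at a = 4.88: Pa²(3L − a)/(6EI) = 9696/EI
Flexibility coefficient — unit upward force at 2: δ_{22} = L³/(3EI) = 91.54/EI.
Compatibility at 2: δ_0 − R_2·δ_{22} = 0, so R_2 = 9696/91.54 = 105.9 kN.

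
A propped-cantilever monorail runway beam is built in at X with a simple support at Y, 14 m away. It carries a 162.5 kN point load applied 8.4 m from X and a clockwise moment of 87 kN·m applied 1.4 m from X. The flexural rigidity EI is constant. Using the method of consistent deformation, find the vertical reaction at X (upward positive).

R_X = 90.53 kN

Take the reaction at Y as the redundant and release it; the primary structure is a cantilever fixed at X.
Downward deflection at the released point Y due to the loads:
  point load 162.5 at a = 8.4: Pa²(3L − a)/(6EI) = 64210/EI
  clockwise couple 87 at a = 1.4: M₀a(2L − a)/(2EI) = 1620/EI
  δ_0 = 65830/EI
Flexibility coefficient — unit upward force at Y: δ_{YY} = L³/(3EI) = 914.7/EI.
The prop prevents deflection at Y: R_Y = δ_0/δ_{YY} = 65830/914.7 = 71.97 kN.
Vertical equilibrium: R_X = ΣP − R_Y = 162.5 − 71.97 = 90.53 kN.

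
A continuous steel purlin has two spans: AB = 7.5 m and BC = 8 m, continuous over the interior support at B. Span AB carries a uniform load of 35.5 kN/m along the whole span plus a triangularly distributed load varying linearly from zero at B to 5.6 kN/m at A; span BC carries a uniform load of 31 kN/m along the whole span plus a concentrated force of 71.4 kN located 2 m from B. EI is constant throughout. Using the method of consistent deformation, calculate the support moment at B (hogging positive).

Insert a hinge at B; M_B is the redundant, and each span becomes simply supported.
End slopes at the hinge B, treating each span as simply supported:
  span AB: UDL 35.5: wL³/(24EI) = 624/EI
  span AB: triangular load, peak 5.6: 7w₀L³/(360EI) = 45.94/EI
  span BC: UDL 31: wL³/(24EI) = 661.3/EI
  span BC: point load 71.4 at a = 2: Pab(L + b)/(6LEI) = 249.9/EI
  relative rotation θ_0 = (670 + 911.2)/EI = 1581/EI
A unit hogging moment at B produces rotation L₁/(3EI) + L₂/(3EI) = 5.167/EI.
Slope continuity at B: θ_0 = M_B·5.167/EI, so M_B = 1581/5.167 = 306 kN·m (hogging).

M_B = 306 kN·m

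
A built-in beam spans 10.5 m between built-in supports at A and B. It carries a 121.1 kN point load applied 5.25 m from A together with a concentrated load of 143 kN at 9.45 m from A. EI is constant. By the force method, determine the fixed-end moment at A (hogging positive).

M_A = 172.5 kN·m

Release both end moments; the primary structure is a simply-supported span AB with redundants M_A and M_B.
Simple-span end rotations at A and B under the given loads:
  at A: point load 121.1 at a = 5.25: Pab(L + b)/(6LEI) = 834.5/EI
  at B: point load 121.1 at a = 5.25: Pab(L + a)/(6LEI) = 834.5/EI
  at A: point load 143 at a = 9.45: Pab(L + b)/(6LEI) = 260.1/EI
  at B: point load 143 at a = 9.45: Pab(L + a)/(6LEI) = 449.3/EI
  θ_A0 = 1095/EI,  θ_B0 = 1284/EI
Flexibility coefficients: a unit moment at one end gives L/(3EI) there and L/(6EI) at the far end, so f₁₁ = f₂₂ = 3.5/EI and f₁₂ = f₂₁ = 1.75/EI.
Compatibility — zero rotation at each built-in end:
  3.5 M_A + 1.75 M_B = 1095
  1.75 M_A + 3.5 M_B = 1284
Solving the pair gives M_A = 172.5 kN·m and M_B = 280.6 kN·m (hogging).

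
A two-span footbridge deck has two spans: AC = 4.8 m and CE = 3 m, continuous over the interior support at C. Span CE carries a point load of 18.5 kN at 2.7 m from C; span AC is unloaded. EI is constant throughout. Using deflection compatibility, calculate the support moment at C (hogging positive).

Insert a hinge at C; M_C is the redundant, and each span becomes simply supported.
Discontinuity in slope at C on the released structure — sum the simple-span end rotations:
  span CE: point load 18.5 at a = 2.7: Pab(L + b)/(6LEI) = 2.747/EI
  relative rotation θ_0 = (0 + 2.747)/EI = 2.747/EI
A unit hogging moment at C produces rotation L₁/(3EI) + L₂/(3EI) = 2.6/EI.
Slope continuity at C: θ_0 = M_C·2.6/EI, so M_C = 2.747/2.6 = 1.057 kN·m (hogging).

M_C = 1.057 kN·m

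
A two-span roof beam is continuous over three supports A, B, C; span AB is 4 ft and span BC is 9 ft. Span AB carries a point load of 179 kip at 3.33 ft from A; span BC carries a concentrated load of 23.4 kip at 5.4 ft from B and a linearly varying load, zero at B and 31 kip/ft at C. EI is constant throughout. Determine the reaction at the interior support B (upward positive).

R_B = 260.5 kip

Take M_B as the redundant. Released structure: two simple spans AB and BC with a hinge at B.
End slopes at the hinge B, treating each span as simply supported:
  span AB: point load 179 at a = 3.33: Pab(L + a)/(6LEI) = 122/EI
  span BC: point load 23.4 at a = 5.4: Pab(L + b)/(6LEI) = 106.1/EI
  span BC: triangular load, peak 31: 7w₀L³/(360EI) = 439.4/EI
  relative rotation θ_0 = (122 + 545.6)/EI = 667.5/EI
A unit hogging moment at B produces rotation L₁/(3EI) + L₂/(3EI) = 4.333/EI.
Slope continuity at B: θ_0 = M_B·4.333/EI, so M_B = 667.5/4.333 = 154 kip·ft (hogging).
Span AB, ΣM about A with M_B applied at B: R_B^{AB}·4 = 596.1 + 154, so R_B^{AB} = 187.5 kip and R_A = 179 − 187.5 = -8.529 kip.
Span BC, ΣM about C: R_B^{BC}·9 = 502.7 + 154, so R_B^{BC} = 72.98 kip and R_C = 162.9 − 72.98 = 89.92 kip.
R_B = 187.5 + 72.98 = 260.5 kip.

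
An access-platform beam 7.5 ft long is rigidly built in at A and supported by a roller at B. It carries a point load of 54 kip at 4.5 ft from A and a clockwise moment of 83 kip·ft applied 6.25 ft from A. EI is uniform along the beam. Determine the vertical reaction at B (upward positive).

R_B = 39.47 kip

Remove the prop at B; the released (primary) structure is a cantilever built in at A.
Free-end deflection of the primary structure under the applied loading (downward +):
  point load 54 at a = 4.5: Pa²(3L − a)/(6EI) = 3280/EI
  clockwise couple 83 at a = 6.25: M₀a(2L − a)/(2EI) = 2270/EI
  δ_0 = 5550/EI
Tip deflection under a unit load at B: L³/(3EI) = 140.6/EI.
The prop prevents deflection at B: R_B = δ_0/δ_{BB} = 5550/140.6 = 39.47 kip.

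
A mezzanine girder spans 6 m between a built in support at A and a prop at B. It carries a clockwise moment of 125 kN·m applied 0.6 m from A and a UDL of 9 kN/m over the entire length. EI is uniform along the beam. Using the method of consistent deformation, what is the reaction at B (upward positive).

Remove the prop at B; the released (primary) structure is a cantilever built in at A.
Downward deflection at the released point B due to the loads:
  clockwise couple 125 at a = 0.6: M₀a(2L − a)/(2EI) = 427.5/EI
  UDL 9: wL⁴/(8EI) = 1458/EI
  δ_0 = 1886/EI
Flexibility coefficient — unit upward force at B: δ_{BB} = L³/(3EI) = 72/EI.
Compatibility at B: δ_0 − R_B·δ_{BB} = 0, so R_B = 1886/72 = 26.19 kN.

R_B = 26.19 kN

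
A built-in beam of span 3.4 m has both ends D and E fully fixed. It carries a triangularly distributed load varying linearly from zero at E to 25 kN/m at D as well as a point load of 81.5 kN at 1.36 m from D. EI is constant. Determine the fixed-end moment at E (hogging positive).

M_E = 36.23 kN·m

Take the two fixed-end moments M_D, M_E as redundants; the released structure is the simple span DE.
Simple-span end rotations at D and E under the given loads:
  at D: triangular load, peak 25: w₀L³/(45EI) = 21.84/EI
  at E: triangular load, peak 25: 7w₀L³/(360EI) = 19.11/EI
  at D: point load 81.5 at a = 1.36: Pab(L + b)/(6LEI) = 60.3/EI
  at E: point load 81.5 at a = 1.36: Pab(L + a)/(6LEI) = 52.76/EI
  θ_D0 = 82.13/EI,  θ_E0 = 71.87/EI
Flexibility coefficients: a unit moment at one end gives L/(3EI) there and L/(6EI) at the far end, so f₁₁ = f₂₂ = 1.133/EI and f₁₂ = f₂₁ = 0.5667/EI.
Compatibility — zero rotation at each built-in end:
  1.133 M_D + 0.5667 M_E = 82.13
  0.5667 M_D + 1.133 M_E = 71.87
Solving the pair gives M_D = 54.35 kN·m and M_E = 36.23 kN·m (hogging).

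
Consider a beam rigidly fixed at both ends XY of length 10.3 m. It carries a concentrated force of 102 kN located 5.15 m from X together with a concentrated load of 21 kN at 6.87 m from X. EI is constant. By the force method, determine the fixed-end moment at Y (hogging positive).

M_Y = 163.4 kN·m

Release both end moments; the primary structure is a simply-supported span XY with redundants M_X and M_Y.
Simple-span end rotations at X and Y under the given loads:
  at X: point load 102 at a = 5.15: Pab(L + b)/(6LEI) = 676.3/EI
  at Y: point load 102 at a = 5.15: Pab(L + a)/(6LEI) = 676.3/EI
  at X: point load 21 at a = 6.87: Pab(L + b)/(6LEI) = 109.9/EI
  at Y: point load 21 at a = 6.87: Pab(L + a)/(6LEI) = 137.5/EI
  θ_X0 = 786.3/EI,  θ_Y0 = 813.8/EI
Flexibility coefficients: a unit moment at one end gives L/(3EI) there and L/(6EI) at the far end, so f₁₁ = f₂₂ = 3.433/EI and f₁₂ = f₂₁ = 1.717/EI.
Compatibility — zero rotation at each built-in end:
  3.433 M_X + 1.717 M_Y = 786.3
  1.717 M_X + 3.433 M_Y = 813.8
Solving the pair gives M_X = 147.3 kN·m and M_Y = 163.4 kN·m (hogging).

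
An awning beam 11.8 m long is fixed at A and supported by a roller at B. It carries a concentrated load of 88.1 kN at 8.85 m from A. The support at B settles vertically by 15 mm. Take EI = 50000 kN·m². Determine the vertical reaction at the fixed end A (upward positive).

Release the roller at B. Primary structure: cantilever fixed at A.
Primary-structure tip deflection at B by superposition:
  point load 88.1 at a = 8.85: Pa²(3L − a)/(6EI) = 30533/EI
Tip deflection under a unit load at B: L³/(3EI) = 547.7/EI.
With EI = 50000 kN·m²: δ_0 = 0.61067 m and δ_{BB} = 0.010954 m/kN.
Compatibility — the beam at B must follow the support down by 0.015 m: δ_0 − R_B·δ_{BB} = 0.015, so R_B = (0.61067 − 0.015)/0.010954 = 54.38 kN.
Vertical equilibrium: R_A = ΣP − R_B = 88.1 − 54.38 = 33.72 kN.

R_A = 33.72 kN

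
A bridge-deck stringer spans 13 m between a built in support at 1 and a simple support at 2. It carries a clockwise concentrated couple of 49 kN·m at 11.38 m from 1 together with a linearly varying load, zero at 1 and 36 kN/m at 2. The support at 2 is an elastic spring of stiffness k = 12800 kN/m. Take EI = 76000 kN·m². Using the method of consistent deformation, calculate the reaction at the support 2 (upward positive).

Release the roller at 2. Primary structure: cantilever fixed at 1.
Free-end deflection of the primary structure under the applied loading (downward +):
  clockwise couple 49 at a = 11.38: M₀a(2L − a)/(2EI) = 4076/EI
  triangular load, peak 36 at the free end: 11w₀L⁴/(120EI) = 94251/EI
  δ_0 = 98328/EI
Flexibility coefficient — unit upward force at 2: δ_{22} = L³/(3EI) = 732.3/EI.
With EI = 76000 kN·m²: δ_0 = 1.2938 m and δ_{22} = 0.009636 m/kN.
Compatibility — the spring shortens by R_2/k under the reaction it provides: δ_0 − R_2·δ_{22} = R_2/k. With 1/k = 0.000078 m/kN, R_2 = δ_0 / (δ_{22} + 1/k) = 1.2938 / (0.009636 + 0.000078) = 133.2 kN.

R_2 = 133.2 kN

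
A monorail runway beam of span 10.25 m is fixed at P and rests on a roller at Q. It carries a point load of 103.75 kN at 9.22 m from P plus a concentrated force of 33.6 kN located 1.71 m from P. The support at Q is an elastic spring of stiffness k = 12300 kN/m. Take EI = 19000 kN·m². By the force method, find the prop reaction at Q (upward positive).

Choose R_Q as the redundant. The primary structure is the cantilever fixed at P.
Free-end deflection of the primary structure under the applied loading (downward +):
  point load 103.75 at a = 9.22: Pa²(3L − a)/(6EI) = 31648/EI
  point load 33.6 at a = 1.71: Pa²(3L − a)/(6EI) = 475.5/EI
  δ_0 = 32123/EI
Flexibility coefficient — unit upward force at Q: δ_{QQ} = L³/(3EI) = 359/EI.
With EI = 19000 kN·m²: δ_0 = 1.6907 m and δ_{QQ} = 0.018893 m/kN.
Compatibility — the spring shortens by R_Q/k under the reaction it provides: δ_0 − R_Q·δ_{QQ} = R_Q/k. With 1/k = 0.000081 m/kN, R_Q = δ_0 / (δ_{QQ} + 1/k) = 1.6907 / (0.018893 + 0.000081) = 89.11 kN.

R_Q = 89.11 kN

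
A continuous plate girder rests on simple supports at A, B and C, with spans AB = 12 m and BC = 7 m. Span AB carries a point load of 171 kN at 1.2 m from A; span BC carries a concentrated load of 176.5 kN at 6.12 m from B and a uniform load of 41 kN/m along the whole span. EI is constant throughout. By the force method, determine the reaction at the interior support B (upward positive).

R_B = 224.6 kN

Take M_B as the redundant. Released structure: two simple spans AB and BC with a hinge at B.
Discontinuity in slope at B on the released structure — sum the simple-span end rotations:
  span AB: point load 171 at a = 1.2: Pab(L + a)/(6LEI) = 406.3/EI
  span BC: point load 176.5 at a = 6.12: Pab(L + b)/(6LEI) = 178.3/EI
  span BC: UDL 41: wL³/(24EI) = 586/EI
  relative rotation θ_0 = (406.3 + 764.3)/EI = 1171/EI
A unit hogging moment at B produces rotation L₁/(3EI) + L₂/(3EI) = 6.333/EI.
Slope continuity at B: θ_0 = M_B·6.333/EI, so M_B = 1171/6.333 = 184.8 kN·m (hogging).
Span AB, ΣM about A with M_B applied at B: R_B^{AB}·12 = 205.2 + 184.8, so R_B^{AB} = 32.5 kN and R_A = 171 − 32.5 = 138.5 kN.
Span BC, ΣM about C: R_B^{BC}·7 = 1160 + 184.8, so R_B^{BC} = 192.1 kN and R_C = 463.5 − 192.1 = 271.4 kN.
R_B = 32.5 + 192.1 = 224.6 kN.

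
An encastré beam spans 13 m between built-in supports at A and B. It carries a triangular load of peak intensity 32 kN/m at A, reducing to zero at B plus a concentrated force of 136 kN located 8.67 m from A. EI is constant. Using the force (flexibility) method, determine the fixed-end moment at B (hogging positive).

M_B = 442.2 kN·m

Take the two fixed-end moments M_A, M_B as redundants; the released structure is the simple span AB.
Simple-span end rotations at A and B under the given loads:
  at A: triangular load, peak 32: w₀L³/(45EI) = 1562/EI
  at B: triangular load, peak 32: 7w₀L³/(360EI) = 1367/EI
  at A: point load 136 at a = 8.67: Pab(L + b)/(6LEI) = 1134/EI
  at B: point load 136 at a = 8.67: Pab(L + a)/(6LEI) = 1418/EI
  θ_A0 = 2697/EI,  θ_B0 = 2785/EI
Flexibility coefficients: a unit moment at one end gives L/(3EI) there and L/(6EI) at the far end, so f₁₁ = f₂₂ = 4.333/EI and f₁₂ = f₂₁ = 2.167/EI.
Compatibility — zero rotation at each built-in end:
  4.333 M_A + 2.167 M_B = 2697
  2.167 M_A + 4.333 M_B = 2785
Solving the pair gives M_A = 401.2 kN·m and M_B = 442.2 kN·m (hogging).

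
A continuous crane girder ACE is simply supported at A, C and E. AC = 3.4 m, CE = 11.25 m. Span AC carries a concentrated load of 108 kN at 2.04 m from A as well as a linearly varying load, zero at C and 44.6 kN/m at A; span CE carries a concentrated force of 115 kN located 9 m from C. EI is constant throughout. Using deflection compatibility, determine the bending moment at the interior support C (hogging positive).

Insert a hinge at C; M_C is the redundant, and each span becomes simply supported.
End slopes at the hinge C, treating each span as simply supported:
  span AC: point load 108 at a = 2.04: Pab(L + a)/(6LEI) = 79.9/EI
  span AC: triangular load, peak 44.6: 7w₀L³/(360EI) = 34.09/EI
  span CE: point load 115 at a = 9: Pab(L + b)/(6LEI) = 465.8/EI
  relative rotation θ_0 = (114 + 465.8)/EI = 579.7/EI
A unit hogging moment at C produces rotation L₁/(3EI) + L₂/(3EI) = 4.883/EI.
Compatibility: M_C·(L₁+L₂)/(3EI) = θ_0, giving M_C = 118.7 kN·m (hogging).

M_C = 118.7 kN·m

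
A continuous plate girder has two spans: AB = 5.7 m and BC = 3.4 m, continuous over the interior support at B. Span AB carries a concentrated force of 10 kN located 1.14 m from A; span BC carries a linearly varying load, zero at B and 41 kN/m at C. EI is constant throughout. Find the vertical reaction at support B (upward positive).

R_B = 31.69 kN

Release continuity at B by inserting a hinge; the redundant is the internal moment M_B. The primary structure is two simply-supported spans AB and BC.
Discontinuity in slope at B on the released structure — sum the simple-span end rotations:
  span AB: point load 10 at a = 1.14: Pab(L + a)/(6LEI) = 10.4/EI
  span BC: triangular load, peak 41: 7w₀L³/(360EI) = 31.33/EI
  relative rotation θ_0 = (10.4 + 31.33)/EI = 41.73/EI
A unit hogging moment at B produces rotation L₁/(3EI) + L₂/(3EI) = 3.033/EI.
Slope continuity at B: θ_0 = M_B·3.033/EI, so M_B = 41.73/3.033 = 13.76 kN·m (hogging).
Span AB, ΣM about A with M_B applied at B: R_B^{AB}·5.7 = 11.4 + 13.76, so R_B^{AB} = 4.414 kN and R_A = 10 − 4.414 = 5.586 kN.
Span BC, ΣM about C: R_B^{BC}·3.4 = 78.99 + 13.76, so R_B^{BC} = 27.28 kN and R_C = 69.7 − 27.28 = 42.42 kN.
R_B = 4.414 + 27.28 = 31.69 kN.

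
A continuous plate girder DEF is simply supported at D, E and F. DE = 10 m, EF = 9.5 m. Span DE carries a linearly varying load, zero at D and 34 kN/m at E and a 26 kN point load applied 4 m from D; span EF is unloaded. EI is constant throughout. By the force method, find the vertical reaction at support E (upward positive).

R_E = 152.2 kN

Insert a hinge at E; M_E is the redundant, and each span becomes simply supported.
End slopes at the hinge E, treating each span as simply supported:
  span DE: triangular load, peak 34: w₀L³/(45EI) = 755.6/EI
  span DE: point load 26 at a = 4: Pab(L + a)/(6LEI) = 145.6/EI
  relative rotation θ_0 = (901.2 + 0)/EI = 901.2/EI
A unit hogging moment at E produces rotation L₁/(3EI) + L₂/(3EI) = 6.5/EI.
Slope continuity at E: θ_0 = M_E·6.5/EI, so M_E = 901.2/6.5 = 138.6 kN·m (hogging).
Span DE, ΣM about D with M_E applied at E: R_E^{DE}·10 = 1237 + 138.6, so R_E^{DE} = 137.6 kN and R_D = 196 − 137.6 = 58.4 kN.
Span EF, ΣM about F: R_E^{EF}·9.5 = 0 + 138.6, so R_E^{EF} = 14.59 kN and R_F = 0 − 14.59 = -14.59 kN.
R_E = 137.6 + 14.59 = 152.2 kN.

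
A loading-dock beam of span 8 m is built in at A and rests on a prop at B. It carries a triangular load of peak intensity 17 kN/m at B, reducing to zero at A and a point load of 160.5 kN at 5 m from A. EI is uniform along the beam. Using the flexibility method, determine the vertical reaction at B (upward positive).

Remove the prop at B; the released (primary) structure is a cantilever built in at A.
Free-end deflection of the primary structure under the applied loading (downward +):
  triangular load, peak 17 at the free end: 11w₀L⁴/(120EI) = 6383/EI
  point load 160.5 at a = 5: Pa²(3L − a)/(6EI) = 12706/EI
  δ_0 = 19089/EI
Flexibility coefficient — unit upward force at B: δ_{BB} = L³/(3EI) = 170.7/EI.
The prop prevents deflection at B: R_B = δ_0/δ_{BB} = 19089/170.7 = 111.9 kN.

R_B = 111.9 kN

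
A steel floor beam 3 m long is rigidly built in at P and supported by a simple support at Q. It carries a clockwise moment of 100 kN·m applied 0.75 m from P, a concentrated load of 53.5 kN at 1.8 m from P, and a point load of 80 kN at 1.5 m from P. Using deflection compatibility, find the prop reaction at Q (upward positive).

R_Q = 69.99 kN

Choose R_Q as the redundant. The primary structure is the cantilever fixed at P.
Primary-structure tip deflection at Q by superposition:
  clockwise couple 100 at a = 0.75: M₀a(2L − a)/(2EI) = 196.9/EI
  point load 53.5 at a = 1.8: Pa²(3L − a)/(6EI) = 208/EI
  point load 80 at a = 1.5: Pa²(3L − a)/(6EI) = 225/EI
  δ_0 = 629.9/EI
Tip deflection under a unit load at Q: L³/(3EI) = 9/EI.
Compatibility at Q: δ_0 − R_Q·δ_{QQ} = 0, so R_Q = 629.9/9 = 69.99 kN.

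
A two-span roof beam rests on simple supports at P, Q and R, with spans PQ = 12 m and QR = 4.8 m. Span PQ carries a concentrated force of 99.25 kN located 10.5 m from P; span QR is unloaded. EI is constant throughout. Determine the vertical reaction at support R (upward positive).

Insert a hinge at Q; M_Q is the redundant, and each span becomes simply supported.
End slopes at the hinge Q, treating each span as simply supported:
  span PQ: point load 99.25 at a = 10.5: Pab(L + a)/(6LEI) = 488.5/EI
  relative rotation θ_0 = (488.5 + 0)/EI = 488.5/EI
A unit hogging moment at Q produces rotation L₁/(3EI) + L₂/(3EI) = 5.6/EI.
Compatibility: M_Q·(L₁+L₂)/(3EI) = θ_0, giving M_Q = 87.23 kN·m (hogging).
Span QR, ΣM about R: R_Q^{QR}·4.8 = 0 + 87.23, so R_Q^{QR} = 18.17 kN and R_R = 0 − 18.17 = -18.17 kN.

R_R = -18.17 kN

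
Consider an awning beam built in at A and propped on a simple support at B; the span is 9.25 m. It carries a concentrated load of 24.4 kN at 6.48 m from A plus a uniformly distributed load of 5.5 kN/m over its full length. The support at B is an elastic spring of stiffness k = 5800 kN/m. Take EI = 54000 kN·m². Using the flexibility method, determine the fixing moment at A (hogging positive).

Remove the prop at B; the released (primary) structure is a cantilever built in at A.
Primary-structure tip deflection at B by superposition:
  point load 24.4 at a = 6.48: Pa²(3L − a)/(6EI) = 3632/EI
  UDL 5.5: wL⁴/(8EI) = 5033/EI
  δ_0 = 8665/EI
Flexibility coefficient — unit upward force at B: δ_{BB} = L³/(3EI) = 263.8/EI.
With EI = 54000 kN·m²: δ_0 = 0.16047 m and δ_{BB} = 0.004886 m/kN.
Compatibility — the spring shortens by R_B/k under the reaction it provides: δ_0 − R_B·δ_{BB} = R_B/k. With 1/k = 0.000172 m/kN, R_B = δ_0 / (δ_{BB} + 1/k) = 0.16047 / (0.004886 + 0.000172) = 31.73 kN.
Moment equilibrium about A: M_A = Σ(load moments about A) − R_B·L = 393.4 − 31.73×9.25 = 99.94 kN·m.

M_A = 99.94 kN·m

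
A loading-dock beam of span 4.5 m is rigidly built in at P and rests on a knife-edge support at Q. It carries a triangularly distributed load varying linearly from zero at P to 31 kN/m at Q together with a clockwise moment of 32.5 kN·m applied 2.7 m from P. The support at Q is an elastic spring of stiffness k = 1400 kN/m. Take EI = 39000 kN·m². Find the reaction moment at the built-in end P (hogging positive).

Remove the prop at Q; the released (primary) structure is a cantilever built in at P.
Free-end deflection of the primary structure under the applied loading (downward +):
  triangular load, peak 31 at the free end: 11w₀L⁴/(120EI) = 1165/EI
  clockwise couple 32.5 at a = 2.7: M₀a(2L − a)/(2EI) = 276.4/EI
  δ_0 = 1442/EI
Tip deflection under a unit load at Q: L³/(3EI) = 30.38/EI.
With EI = 39000 kN·m²: δ_0 = 0.036966 m and δ_{QQ} = 0.000779 m/kN.
Compatibility — the spring shortens by R_Q/k under the reaction it provides: δ_0 − R_Q·δ_{QQ} = R_Q/k. With 1/k = 0.000714 m/kN, R_Q = δ_0 / (δ_{QQ} + 1/k) = 0.036966 / (0.000779 + 0.000714) = 24.76 kN.
Moment equilibrium about P: M_P = Σ(load moments about P) − R_Q·L = 241.8 − 24.76×4.5 = 130.3 kN·m.

M_P = 130.3 kN·m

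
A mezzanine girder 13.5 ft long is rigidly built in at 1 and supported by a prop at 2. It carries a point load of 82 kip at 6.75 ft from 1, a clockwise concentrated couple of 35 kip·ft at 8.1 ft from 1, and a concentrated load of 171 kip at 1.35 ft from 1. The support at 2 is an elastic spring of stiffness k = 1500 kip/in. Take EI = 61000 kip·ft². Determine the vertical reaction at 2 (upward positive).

R_2 = 31.24 kip

Release the roller at 2. Primary structure: cantilever fixed at 1.
Downward deflection at the released point 2 due to the loads:
  point load 82 at a = 6.75: Pa²(3L − a)/(6EI) = 21016/EI
  clockwise couple 35 at a = 8.1: M₀a(2L − a)/(2EI) = 2679/EI
  point load 171 at a = 1.35: Pa²(3L − a)/(6EI) = 2033/EI
  δ_0 = 25728/EI
Tip deflection under a unit load at 2: L³/(3EI) = 820.1/EI.
With EI = 61000 kip·ft²: δ_0 = 0.42178 ft and δ_{22} = 0.013445 ft/kip.
Compatibility — the spring shortens by R_2/k under the reaction it provides: δ_0 − R_2·δ_{22} = R_2/k. With 1/k = 1/(1500×12) ft/kip = 0.000056 ft/kip, R_2 = δ_0 / (δ_{22} + 1/k) = 0.42178 / (0.013445 + 0.000056) = 31.24 kip.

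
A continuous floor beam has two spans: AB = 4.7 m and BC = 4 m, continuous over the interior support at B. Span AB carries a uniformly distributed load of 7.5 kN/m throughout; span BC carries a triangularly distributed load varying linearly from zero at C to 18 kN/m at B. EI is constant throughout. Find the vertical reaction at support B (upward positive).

Release continuity at B by inserting a hinge; the redundant is the internal moment M_B. The primary structure is two simply-supported spans AB and BC.
Rotations at B on the released spans (each span's end-slope, ×1/EI):
  span AB: UDL 7.5: wL³/(24EI) = 32.44/EI
  span BC: triangular load, peak 18: w₀L³/(45EI) = 25.6/EI
  relative rotation θ_0 = (32.44 + 25.6)/EI = 58.04/EI
A unit hogging moment at B produces rotation L₁/(3EI) + L₂/(3EI) = 2.9/EI.
Compatibility: M_B·(L₁+L₂)/(3EI) = θ_0, giving M_B = 20.02 kN·m (hogging).
Span AB, ΣM about A with M_B applied at B: R_B^{AB}·4.7 = 82.84 + 20.02, so R_B^{AB} = 21.88 kN and R_A = 35.25 − 21.88 = 13.37 kN.
Span BC, ΣM about C: R_B^{BC}·4 = 96 + 20.02, so R_B^{BC} = 29 kN and R_C = 36 − 29 = 6.996 kN.
R_B = 21.88 + 29 = 50.89 kN.

R_B = 50.89 kN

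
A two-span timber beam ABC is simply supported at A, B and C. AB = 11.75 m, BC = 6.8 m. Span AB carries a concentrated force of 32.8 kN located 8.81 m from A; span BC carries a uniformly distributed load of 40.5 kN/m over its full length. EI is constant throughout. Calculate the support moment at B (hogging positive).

M_B = 125.9 kN·m

Insert a hinge at B; M_B is the redundant, and each span becomes simply supported.
Rotations at B on the released spans (each span's end-slope, ×1/EI):
  span AB: point load 32.8 at a = 8.81: Pab(L + a)/(6LEI) = 247.8/EI
  span BC: UDL 40.5: wL³/(24EI) = 530.6/EI
  relative rotation θ_0 = (247.8 + 530.6)/EI = 778.4/EI
A unit hogging moment at B produces rotation L₁/(3EI) + L₂/(3EI) = 6.183/EI.
Compatibility: M_B·(L₁+L₂)/(3EI) = θ_0, giving M_B = 125.9 kN·m (hogging).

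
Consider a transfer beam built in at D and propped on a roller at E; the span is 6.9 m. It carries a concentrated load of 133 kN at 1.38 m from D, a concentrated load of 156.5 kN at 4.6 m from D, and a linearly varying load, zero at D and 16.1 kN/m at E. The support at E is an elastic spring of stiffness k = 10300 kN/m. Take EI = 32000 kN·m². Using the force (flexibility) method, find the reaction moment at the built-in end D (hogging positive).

Remove the prop at E; the released (primary) structure is a cantilever built in at D.
Primary-structure tip deflection at E by superposition:
  point load 133 at a = 1.38: Pa²(3L − a)/(6EI) = 815.6/EI
  point load 156.5 at a = 4.6: Pa²(3L − a)/(6EI) = 8886/EI
  triangular load, peak 16.1 at the free end: 11w₀L⁴/(120EI) = 3345/EI
  δ_0 = 13047/EI
Tip deflection under a unit load at E: L³/(3EI) = 109.5/EI.
With EI = 32000 kN·m²: δ_0 = 0.40771 m and δ_{EE} = 0.003422 m/kN.
Compatibility — the spring shortens by R_E/k under the reaction it provides: δ_0 − R_E·δ_{EE} = R_E/k. With 1/k = 0.000097 m/kN, R_E = δ_0 / (δ_{EE} + 1/k) = 0.40771 / (0.003422 + 0.000097) = 115.9 kN.
Moment equilibrium about D: M_D = Σ(load moments about D) − R_E·L = 1159 − 115.9×6.9 = 359.5 kN·m.

M_D = 359.5 kN·m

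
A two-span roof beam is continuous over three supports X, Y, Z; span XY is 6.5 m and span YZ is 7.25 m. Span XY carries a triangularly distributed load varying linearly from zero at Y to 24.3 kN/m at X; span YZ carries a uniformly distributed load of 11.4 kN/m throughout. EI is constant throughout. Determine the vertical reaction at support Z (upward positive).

Insert a hinge at Y; M_Y is the redundant, and each span becomes simply supported.
Discontinuity in slope at Y on the released structure — sum the simple-span end rotations:
  span XY: triangular load, peak 24.3: 7w₀L³/(360EI) = 129.8/EI
  span YZ: UDL 11.4: wL³/(24EI) = 181/EI
  relative rotation θ_0 = (129.8 + 181)/EI = 310.8/EI
A unit hogging moment at Y produces rotation L₁/(3EI) + L₂/(3EI) = 4.583/EI.
Slope continuity at Y: θ_0 = M_Y·4.583/EI, so M_Y = 310.8/4.583 = 67.8 kN·m (hogging).
Span YZ, ΣM about Z: R_Y^{YZ}·7.25 = 299.6 + 67.8, so R_Y^{YZ} = 50.68 kN and R_Z = 82.65 − 50.68 = 31.97 kN.

R_Z = 31.97 kN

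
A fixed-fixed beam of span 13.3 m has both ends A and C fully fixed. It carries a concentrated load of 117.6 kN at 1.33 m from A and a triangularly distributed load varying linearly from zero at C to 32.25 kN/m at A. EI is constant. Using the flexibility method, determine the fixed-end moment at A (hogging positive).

Take the two fixed-end moments M_A, M_C as redundants; the released structure is the simple span AC.
On the primary (simply-supported) span, the end slopes from the loading are:
  at A: point load 117.6 at a = 1.33: Pab(L + b)/(6LEI) = 592.9/EI
  at C: point load 117.6 at a = 1.33: Pab(L + a)/(6LEI) = 343.2/EI
  at A: triangular load, peak 32.25: w₀L³/(45EI) = 1686/EI
  at C: triangular load, peak 32.25: 7w₀L³/(360EI) = 1475/EI
  θ_A0 = 2279/EI,  θ_C0 = 1819/EI
Flexibility coefficients: a unit moment at one end gives L/(3EI) there and L/(6EI) at the far end, so f₁₁ = f₂₂ = 4.433/EI and f₁₂ = f₂₁ = 2.217/EI.
Compatibility — zero rotation at each built-in end:
  4.433 M_A + 2.217 M_C = 2279
  2.217 M_A + 4.433 M_C = 1819
Solving the pair gives M_A = 411.9 kN·m and M_C = 204.2 kN·m (hogging).

M_A = 411.9 kN·m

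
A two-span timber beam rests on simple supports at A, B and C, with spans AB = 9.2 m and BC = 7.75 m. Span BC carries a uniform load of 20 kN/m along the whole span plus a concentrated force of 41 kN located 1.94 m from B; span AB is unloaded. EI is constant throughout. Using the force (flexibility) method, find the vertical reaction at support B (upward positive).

Insert a hinge at B; M_B is the redundant, and each span becomes simply supported.
Rotations at B on the released spans (each span's end-slope, ×1/EI):
  span BC: UDL 20: wL³/(24EI) = 387.9/EI
  span BC: point load 41 at a = 1.94: Pab(L + b)/(6LEI) = 134.8/EI
  relative rotation θ_0 = (0 + 522.7)/EI = 522.7/EI
A unit hogging moment at B produces rotation L₁/(3EI) + L₂/(3EI) = 5.65/EI.
Compatibility: M_B·(L₁+L₂)/(3EI) = θ_0, giving M_B = 92.51 kN·m (hogging).
Span AB, ΣM about A with M_B applied at B: R_B^{AB}·9.2 = 0 + 92.51, so R_B^{AB} = 10.06 kN and R_A = 0 − 10.06 = -10.06 kN.
Span BC, ΣM about C: R_B^{BC}·7.75 = 838.8 + 92.51, so R_B^{BC} = 120.2 kN and R_C = 196 − 120.2 = 75.83 kN.
R_B = 10.06 + 120.2 = 130.2 kN.

R_B = 130.2 kN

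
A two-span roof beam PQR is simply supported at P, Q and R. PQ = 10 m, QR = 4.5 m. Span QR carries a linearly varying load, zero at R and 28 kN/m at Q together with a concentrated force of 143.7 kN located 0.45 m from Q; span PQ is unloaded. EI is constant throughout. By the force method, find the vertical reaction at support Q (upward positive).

R_Q = 180.6 kN

Release continuity at Q by inserting a hinge; the redundant is the internal moment M_Q. The primary structure is two simply-supported spans PQ and QR.
End slopes at the hinge Q, treating each span as simply supported:
  span QR: triangular load, peak 28: w₀L³/(45EI) = 56.7/EI
  span QR: point load 143.7 at a = 0.45: Pab(L + b)/(6LEI) = 82.93/EI
  relative rotation θ_0 = (0 + 139.6)/EI = 139.6/EI
A unit hogging moment at Q produces rotation L₁/(3EI) + L₂/(3EI) = 4.833/EI.
Slope continuity at Q: θ_0 = M_Q·4.833/EI, so M_Q = 139.6/4.833 = 28.89 kN·m (hogging).
Span PQ, ΣM about P with M_Q applied at Q: R_Q^{PQ}·10 = 0 + 28.89, so R_Q^{PQ} = 2.889 kN and R_P = 0 − 2.889 = -2.889 kN.
Span QR, ΣM about R: R_Q^{QR}·4.5 = 771 + 28.89, so R_Q^{QR} = 177.7 kN and R_R = 206.7 − 177.7 = 28.95 kN.
R_Q = 2.889 + 177.7 = 180.6 kN.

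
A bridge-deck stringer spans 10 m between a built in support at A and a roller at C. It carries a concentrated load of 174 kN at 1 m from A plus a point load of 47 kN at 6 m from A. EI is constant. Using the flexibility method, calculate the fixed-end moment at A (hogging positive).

M_A = 227.7 kN·m

Take the reaction at C as the redundant and release it; the primary structure is a cantilever fixed at A.
Free-end deflection of the primary structure under the applied loading (downward +):
  point load 174 at a = 1: Pa²(3L − a)/(6EI) = 841/EI
  point load 47 at a = 6: Pa²(3L − a)/(6EI) = 6768/EI
  δ_0 = 7609/EI
Flexibility coefficient — unit upward force at C: δ_{CC} = L³/(3EI) = 333.3/EI.
The prop prevents deflection at C: R_C = δ_0/δ_{CC} = 7609/333.3 = 22.83 kN.
Moment equilibrium about A: M_A = Σ(load moments about A) − R_C·L = 456 − 22.83×10 = 227.7 kN·m.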